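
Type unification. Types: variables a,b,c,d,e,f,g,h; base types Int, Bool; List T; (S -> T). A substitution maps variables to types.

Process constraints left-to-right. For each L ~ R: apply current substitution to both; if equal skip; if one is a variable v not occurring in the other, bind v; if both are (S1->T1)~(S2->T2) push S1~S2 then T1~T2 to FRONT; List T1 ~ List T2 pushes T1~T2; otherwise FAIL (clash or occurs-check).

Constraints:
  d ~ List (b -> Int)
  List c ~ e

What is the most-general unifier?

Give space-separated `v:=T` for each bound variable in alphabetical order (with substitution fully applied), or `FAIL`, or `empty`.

Answer: d:=List (b -> Int) e:=List c

Derivation:
step 1: unify d ~ List (b -> Int)  [subst: {-} | 1 pending]
  bind d := List (b -> Int)
step 2: unify List c ~ e  [subst: {d:=List (b -> Int)} | 0 pending]
  bind e := List c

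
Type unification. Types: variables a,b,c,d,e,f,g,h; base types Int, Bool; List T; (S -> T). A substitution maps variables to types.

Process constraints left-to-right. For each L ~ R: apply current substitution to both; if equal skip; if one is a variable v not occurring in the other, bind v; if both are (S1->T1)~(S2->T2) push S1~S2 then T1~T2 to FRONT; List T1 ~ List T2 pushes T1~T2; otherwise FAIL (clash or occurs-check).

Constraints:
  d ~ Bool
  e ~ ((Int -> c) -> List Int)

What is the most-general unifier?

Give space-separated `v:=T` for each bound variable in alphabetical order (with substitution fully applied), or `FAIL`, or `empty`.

Answer: d:=Bool e:=((Int -> c) -> List Int)

Derivation:
step 1: unify d ~ Bool  [subst: {-} | 1 pending]
  bind d := Bool
step 2: unify e ~ ((Int -> c) -> List Int)  [subst: {d:=Bool} | 0 pending]
  bind e := ((Int -> c) -> List Int)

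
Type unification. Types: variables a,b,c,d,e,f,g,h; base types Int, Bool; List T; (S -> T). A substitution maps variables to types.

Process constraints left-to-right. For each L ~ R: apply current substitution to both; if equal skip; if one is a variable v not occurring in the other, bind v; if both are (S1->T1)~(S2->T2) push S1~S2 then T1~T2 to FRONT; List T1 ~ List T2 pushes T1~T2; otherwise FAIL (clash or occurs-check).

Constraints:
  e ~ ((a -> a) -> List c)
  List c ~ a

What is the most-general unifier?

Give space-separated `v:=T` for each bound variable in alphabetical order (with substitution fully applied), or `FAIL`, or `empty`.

Answer: a:=List c e:=((List c -> List c) -> List c)

Derivation:
step 1: unify e ~ ((a -> a) -> List c)  [subst: {-} | 1 pending]
  bind e := ((a -> a) -> List c)
step 2: unify List c ~ a  [subst: {e:=((a -> a) -> List c)} | 0 pending]
  bind a := List c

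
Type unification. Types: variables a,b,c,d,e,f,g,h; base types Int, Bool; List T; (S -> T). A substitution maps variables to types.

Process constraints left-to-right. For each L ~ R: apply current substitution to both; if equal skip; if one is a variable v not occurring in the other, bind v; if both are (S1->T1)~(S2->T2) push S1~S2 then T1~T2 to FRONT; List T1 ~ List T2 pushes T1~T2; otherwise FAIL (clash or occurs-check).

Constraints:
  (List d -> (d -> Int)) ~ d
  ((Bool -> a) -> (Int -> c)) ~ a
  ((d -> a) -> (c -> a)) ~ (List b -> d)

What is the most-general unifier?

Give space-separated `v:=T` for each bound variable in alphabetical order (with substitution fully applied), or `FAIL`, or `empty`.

step 1: unify (List d -> (d -> Int)) ~ d  [subst: {-} | 2 pending]
  occurs-check fail

Answer: FAIL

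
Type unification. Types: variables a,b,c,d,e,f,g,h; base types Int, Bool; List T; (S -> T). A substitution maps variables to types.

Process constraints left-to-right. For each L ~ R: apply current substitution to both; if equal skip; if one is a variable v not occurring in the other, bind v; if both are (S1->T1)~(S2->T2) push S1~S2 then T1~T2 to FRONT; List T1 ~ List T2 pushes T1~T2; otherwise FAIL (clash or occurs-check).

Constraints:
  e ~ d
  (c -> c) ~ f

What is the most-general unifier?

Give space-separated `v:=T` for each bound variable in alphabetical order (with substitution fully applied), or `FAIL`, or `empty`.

Answer: e:=d f:=(c -> c)

Derivation:
step 1: unify e ~ d  [subst: {-} | 1 pending]
  bind e := d
step 2: unify (c -> c) ~ f  [subst: {e:=d} | 0 pending]
  bind f := (c -> c)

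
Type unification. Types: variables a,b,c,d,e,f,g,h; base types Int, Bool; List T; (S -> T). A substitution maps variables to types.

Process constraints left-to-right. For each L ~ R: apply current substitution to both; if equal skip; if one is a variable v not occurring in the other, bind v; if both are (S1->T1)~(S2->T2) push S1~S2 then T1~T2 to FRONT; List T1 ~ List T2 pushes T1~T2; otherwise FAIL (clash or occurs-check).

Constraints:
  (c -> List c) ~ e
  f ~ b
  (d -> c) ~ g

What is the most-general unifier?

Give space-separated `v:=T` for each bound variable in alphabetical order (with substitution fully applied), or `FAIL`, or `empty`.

Answer: e:=(c -> List c) f:=b g:=(d -> c)

Derivation:
step 1: unify (c -> List c) ~ e  [subst: {-} | 2 pending]
  bind e := (c -> List c)
step 2: unify f ~ b  [subst: {e:=(c -> List c)} | 1 pending]
  bind f := b
step 3: unify (d -> c) ~ g  [subst: {e:=(c -> List c), f:=b} | 0 pending]
  bind g := (d -> c)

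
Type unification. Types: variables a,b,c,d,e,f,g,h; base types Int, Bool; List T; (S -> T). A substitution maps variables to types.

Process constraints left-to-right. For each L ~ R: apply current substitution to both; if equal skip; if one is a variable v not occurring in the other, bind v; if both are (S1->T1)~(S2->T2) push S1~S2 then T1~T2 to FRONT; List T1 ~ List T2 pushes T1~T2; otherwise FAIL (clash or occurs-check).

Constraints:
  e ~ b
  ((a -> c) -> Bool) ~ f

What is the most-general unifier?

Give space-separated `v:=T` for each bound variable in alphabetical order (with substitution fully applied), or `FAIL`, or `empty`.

Answer: e:=b f:=((a -> c) -> Bool)

Derivation:
step 1: unify e ~ b  [subst: {-} | 1 pending]
  bind e := b
step 2: unify ((a -> c) -> Bool) ~ f  [subst: {e:=b} | 0 pending]
  bind f := ((a -> c) -> Bool)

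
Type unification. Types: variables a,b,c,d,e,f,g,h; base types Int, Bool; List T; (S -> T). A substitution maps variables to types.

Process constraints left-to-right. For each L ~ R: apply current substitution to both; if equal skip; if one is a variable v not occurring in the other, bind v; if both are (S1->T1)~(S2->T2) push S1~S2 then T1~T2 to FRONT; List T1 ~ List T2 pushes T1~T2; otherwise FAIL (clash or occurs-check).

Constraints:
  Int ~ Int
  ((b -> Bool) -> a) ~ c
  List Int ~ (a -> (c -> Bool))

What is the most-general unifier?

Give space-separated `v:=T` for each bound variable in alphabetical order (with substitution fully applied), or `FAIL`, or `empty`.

step 1: unify Int ~ Int  [subst: {-} | 2 pending]
  -> identical, skip
step 2: unify ((b -> Bool) -> a) ~ c  [subst: {-} | 1 pending]
  bind c := ((b -> Bool) -> a)
step 3: unify List Int ~ (a -> (((b -> Bool) -> a) -> Bool))  [subst: {c:=((b -> Bool) -> a)} | 0 pending]
  clash: List Int vs (a -> (((b -> Bool) -> a) -> Bool))

Answer: FAIL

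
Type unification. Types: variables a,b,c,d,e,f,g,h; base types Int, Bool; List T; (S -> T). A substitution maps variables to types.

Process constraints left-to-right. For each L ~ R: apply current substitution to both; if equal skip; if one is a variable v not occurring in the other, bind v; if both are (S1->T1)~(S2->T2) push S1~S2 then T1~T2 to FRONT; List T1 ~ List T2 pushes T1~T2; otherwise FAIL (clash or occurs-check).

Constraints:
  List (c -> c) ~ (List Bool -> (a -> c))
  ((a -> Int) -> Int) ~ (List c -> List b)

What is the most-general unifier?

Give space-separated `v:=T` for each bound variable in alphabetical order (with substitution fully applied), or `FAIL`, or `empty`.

Answer: FAIL

Derivation:
step 1: unify List (c -> c) ~ (List Bool -> (a -> c))  [subst: {-} | 1 pending]
  clash: List (c -> c) vs (List Bool -> (a -> c))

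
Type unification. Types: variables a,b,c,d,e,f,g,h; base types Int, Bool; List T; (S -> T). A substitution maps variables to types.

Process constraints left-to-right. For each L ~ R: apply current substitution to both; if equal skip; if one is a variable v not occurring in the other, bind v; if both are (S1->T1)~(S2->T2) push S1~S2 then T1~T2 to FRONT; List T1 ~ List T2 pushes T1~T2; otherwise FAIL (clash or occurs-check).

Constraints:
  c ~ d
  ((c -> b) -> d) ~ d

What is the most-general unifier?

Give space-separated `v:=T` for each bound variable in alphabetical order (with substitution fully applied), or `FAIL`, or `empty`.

step 1: unify c ~ d  [subst: {-} | 1 pending]
  bind c := d
step 2: unify ((d -> b) -> d) ~ d  [subst: {c:=d} | 0 pending]
  occurs-check fail

Answer: FAIL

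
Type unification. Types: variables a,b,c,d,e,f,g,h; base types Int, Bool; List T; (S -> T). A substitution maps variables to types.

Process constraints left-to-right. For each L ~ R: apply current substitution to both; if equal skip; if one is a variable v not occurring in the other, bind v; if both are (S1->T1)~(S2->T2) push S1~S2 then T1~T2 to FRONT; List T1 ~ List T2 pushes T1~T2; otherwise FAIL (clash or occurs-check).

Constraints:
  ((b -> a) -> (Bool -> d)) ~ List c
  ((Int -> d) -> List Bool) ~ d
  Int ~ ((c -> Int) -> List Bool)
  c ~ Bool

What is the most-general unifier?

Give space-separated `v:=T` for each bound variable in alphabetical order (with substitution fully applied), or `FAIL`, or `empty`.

step 1: unify ((b -> a) -> (Bool -> d)) ~ List c  [subst: {-} | 3 pending]
  clash: ((b -> a) -> (Bool -> d)) vs List c

Answer: FAIL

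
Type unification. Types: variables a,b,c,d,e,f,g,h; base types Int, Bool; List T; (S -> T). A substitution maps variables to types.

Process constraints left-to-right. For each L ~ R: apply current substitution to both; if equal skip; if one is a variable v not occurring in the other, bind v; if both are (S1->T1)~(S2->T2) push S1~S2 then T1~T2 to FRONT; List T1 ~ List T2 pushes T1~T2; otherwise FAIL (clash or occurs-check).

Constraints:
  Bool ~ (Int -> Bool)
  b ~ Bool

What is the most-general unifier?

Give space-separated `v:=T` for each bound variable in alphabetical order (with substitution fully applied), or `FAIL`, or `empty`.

step 1: unify Bool ~ (Int -> Bool)  [subst: {-} | 1 pending]
  clash: Bool vs (Int -> Bool)

Answer: FAIL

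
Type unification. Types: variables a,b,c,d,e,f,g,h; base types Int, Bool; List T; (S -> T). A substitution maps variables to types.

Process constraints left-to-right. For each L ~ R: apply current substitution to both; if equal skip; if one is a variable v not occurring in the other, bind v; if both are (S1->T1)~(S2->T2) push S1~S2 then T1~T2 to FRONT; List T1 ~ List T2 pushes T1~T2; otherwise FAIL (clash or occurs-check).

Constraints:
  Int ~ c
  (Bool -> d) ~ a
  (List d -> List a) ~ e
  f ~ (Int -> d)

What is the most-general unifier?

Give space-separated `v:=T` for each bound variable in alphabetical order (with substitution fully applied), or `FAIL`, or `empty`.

step 1: unify Int ~ c  [subst: {-} | 3 pending]
  bind c := Int
step 2: unify (Bool -> d) ~ a  [subst: {c:=Int} | 2 pending]
  bind a := (Bool -> d)
step 3: unify (List d -> List (Bool -> d)) ~ e  [subst: {c:=Int, a:=(Bool -> d)} | 1 pending]
  bind e := (List d -> List (Bool -> d))
step 4: unify f ~ (Int -> d)  [subst: {c:=Int, a:=(Bool -> d), e:=(List d -> List (Bool -> d))} | 0 pending]
  bind f := (Int -> d)

Answer: a:=(Bool -> d) c:=Int e:=(List d -> List (Bool -> d)) f:=(Int -> d)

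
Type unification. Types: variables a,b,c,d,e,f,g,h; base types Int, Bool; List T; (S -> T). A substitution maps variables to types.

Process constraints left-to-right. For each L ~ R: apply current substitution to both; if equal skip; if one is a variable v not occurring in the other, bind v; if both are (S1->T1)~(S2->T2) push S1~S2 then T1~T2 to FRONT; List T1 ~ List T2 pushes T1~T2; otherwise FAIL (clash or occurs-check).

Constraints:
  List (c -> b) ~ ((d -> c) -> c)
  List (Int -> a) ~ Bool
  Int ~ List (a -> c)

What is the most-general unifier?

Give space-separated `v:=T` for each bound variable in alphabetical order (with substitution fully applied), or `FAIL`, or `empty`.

Answer: FAIL

Derivation:
step 1: unify List (c -> b) ~ ((d -> c) -> c)  [subst: {-} | 2 pending]
  clash: List (c -> b) vs ((d -> c) -> c)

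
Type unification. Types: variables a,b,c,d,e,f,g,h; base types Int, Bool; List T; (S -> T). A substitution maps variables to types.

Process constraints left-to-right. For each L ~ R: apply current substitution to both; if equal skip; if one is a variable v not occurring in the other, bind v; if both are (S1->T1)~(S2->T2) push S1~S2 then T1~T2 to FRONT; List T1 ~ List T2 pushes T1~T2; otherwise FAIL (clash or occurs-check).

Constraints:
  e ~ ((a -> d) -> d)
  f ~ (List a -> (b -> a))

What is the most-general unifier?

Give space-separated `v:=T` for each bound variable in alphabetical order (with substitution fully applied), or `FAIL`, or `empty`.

step 1: unify e ~ ((a -> d) -> d)  [subst: {-} | 1 pending]
  bind e := ((a -> d) -> d)
step 2: unify f ~ (List a -> (b -> a))  [subst: {e:=((a -> d) -> d)} | 0 pending]
  bind f := (List a -> (b -> a))

Answer: e:=((a -> d) -> d) f:=(List a -> (b -> a))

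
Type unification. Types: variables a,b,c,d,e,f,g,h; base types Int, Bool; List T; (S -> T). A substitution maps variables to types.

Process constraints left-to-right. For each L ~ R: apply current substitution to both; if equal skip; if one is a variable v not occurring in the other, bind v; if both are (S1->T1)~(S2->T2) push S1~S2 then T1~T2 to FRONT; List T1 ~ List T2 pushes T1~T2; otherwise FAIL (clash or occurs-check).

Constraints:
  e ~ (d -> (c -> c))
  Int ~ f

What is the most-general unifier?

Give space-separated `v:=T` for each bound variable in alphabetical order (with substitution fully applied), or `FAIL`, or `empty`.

Answer: e:=(d -> (c -> c)) f:=Int

Derivation:
step 1: unify e ~ (d -> (c -> c))  [subst: {-} | 1 pending]
  bind e := (d -> (c -> c))
step 2: unify Int ~ f  [subst: {e:=(d -> (c -> c))} | 0 pending]
  bind f := Int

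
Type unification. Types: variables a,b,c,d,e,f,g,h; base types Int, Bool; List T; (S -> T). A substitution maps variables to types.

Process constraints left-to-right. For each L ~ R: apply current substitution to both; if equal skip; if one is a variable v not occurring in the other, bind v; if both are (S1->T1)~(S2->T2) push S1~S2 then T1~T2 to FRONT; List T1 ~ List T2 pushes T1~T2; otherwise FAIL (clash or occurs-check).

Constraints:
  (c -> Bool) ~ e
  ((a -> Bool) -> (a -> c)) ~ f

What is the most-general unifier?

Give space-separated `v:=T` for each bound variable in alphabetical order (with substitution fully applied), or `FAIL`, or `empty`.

step 1: unify (c -> Bool) ~ e  [subst: {-} | 1 pending]
  bind e := (c -> Bool)
step 2: unify ((a -> Bool) -> (a -> c)) ~ f  [subst: {e:=(c -> Bool)} | 0 pending]
  bind f := ((a -> Bool) -> (a -> c))

Answer: e:=(c -> Bool) f:=((a -> Bool) -> (a -> c))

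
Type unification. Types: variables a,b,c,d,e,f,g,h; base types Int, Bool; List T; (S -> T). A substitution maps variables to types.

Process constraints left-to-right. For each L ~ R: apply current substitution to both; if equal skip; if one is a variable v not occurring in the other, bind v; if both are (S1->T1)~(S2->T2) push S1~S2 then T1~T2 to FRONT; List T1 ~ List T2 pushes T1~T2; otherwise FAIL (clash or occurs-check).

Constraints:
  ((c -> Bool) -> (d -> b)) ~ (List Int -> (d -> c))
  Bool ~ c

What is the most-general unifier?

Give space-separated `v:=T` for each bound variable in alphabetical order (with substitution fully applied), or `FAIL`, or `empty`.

Answer: FAIL

Derivation:
step 1: unify ((c -> Bool) -> (d -> b)) ~ (List Int -> (d -> c))  [subst: {-} | 1 pending]
  -> decompose arrow: push (c -> Bool)~List Int, (d -> b)~(d -> c)
step 2: unify (c -> Bool) ~ List Int  [subst: {-} | 2 pending]
  clash: (c -> Bool) vs List Int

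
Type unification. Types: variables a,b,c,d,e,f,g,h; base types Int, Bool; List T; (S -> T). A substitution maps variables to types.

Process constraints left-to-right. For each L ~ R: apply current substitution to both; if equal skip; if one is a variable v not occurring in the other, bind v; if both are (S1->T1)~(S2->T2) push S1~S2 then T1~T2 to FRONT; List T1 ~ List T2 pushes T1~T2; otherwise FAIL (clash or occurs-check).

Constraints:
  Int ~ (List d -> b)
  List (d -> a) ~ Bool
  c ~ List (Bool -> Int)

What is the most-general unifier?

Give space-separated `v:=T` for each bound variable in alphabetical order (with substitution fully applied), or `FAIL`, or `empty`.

Answer: FAIL

Derivation:
step 1: unify Int ~ (List d -> b)  [subst: {-} | 2 pending]
  clash: Int vs (List d -> b)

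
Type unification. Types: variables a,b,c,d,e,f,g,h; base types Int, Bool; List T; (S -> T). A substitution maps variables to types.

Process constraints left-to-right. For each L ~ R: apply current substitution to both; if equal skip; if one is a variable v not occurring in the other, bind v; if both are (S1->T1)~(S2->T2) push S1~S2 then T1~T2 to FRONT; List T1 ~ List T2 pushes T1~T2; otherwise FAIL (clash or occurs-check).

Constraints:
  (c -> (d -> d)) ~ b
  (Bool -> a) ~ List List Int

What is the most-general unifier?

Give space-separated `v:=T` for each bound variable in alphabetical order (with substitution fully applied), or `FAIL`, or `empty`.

Answer: FAIL

Derivation:
step 1: unify (c -> (d -> d)) ~ b  [subst: {-} | 1 pending]
  bind b := (c -> (d -> d))
step 2: unify (Bool -> a) ~ List List Int  [subst: {b:=(c -> (d -> d))} | 0 pending]
  clash: (Bool -> a) vs List List Int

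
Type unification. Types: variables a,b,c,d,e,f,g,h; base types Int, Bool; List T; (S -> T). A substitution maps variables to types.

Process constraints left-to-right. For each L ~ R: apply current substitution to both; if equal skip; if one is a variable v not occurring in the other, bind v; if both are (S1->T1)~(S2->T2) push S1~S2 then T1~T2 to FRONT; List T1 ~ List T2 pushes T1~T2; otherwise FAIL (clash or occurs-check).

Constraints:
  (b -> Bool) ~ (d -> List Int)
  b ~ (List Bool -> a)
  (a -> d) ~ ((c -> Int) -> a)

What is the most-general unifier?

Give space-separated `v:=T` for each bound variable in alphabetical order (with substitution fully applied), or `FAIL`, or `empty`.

Answer: FAIL

Derivation:
step 1: unify (b -> Bool) ~ (d -> List Int)  [subst: {-} | 2 pending]
  -> decompose arrow: push b~d, Bool~List Int
step 2: unify b ~ d  [subst: {-} | 3 pending]
  bind b := d
step 3: unify Bool ~ List Int  [subst: {b:=d} | 2 pending]
  clash: Bool vs List Int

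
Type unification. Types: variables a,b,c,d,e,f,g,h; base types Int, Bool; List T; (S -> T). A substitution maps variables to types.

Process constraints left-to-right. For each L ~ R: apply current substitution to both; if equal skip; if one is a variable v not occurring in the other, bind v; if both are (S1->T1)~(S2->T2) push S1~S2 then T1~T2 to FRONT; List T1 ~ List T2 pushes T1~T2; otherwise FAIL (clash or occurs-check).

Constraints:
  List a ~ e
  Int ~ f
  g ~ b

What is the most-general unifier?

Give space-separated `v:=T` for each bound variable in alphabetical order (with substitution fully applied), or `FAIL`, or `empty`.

step 1: unify List a ~ e  [subst: {-} | 2 pending]
  bind e := List a
step 2: unify Int ~ f  [subst: {e:=List a} | 1 pending]
  bind f := Int
step 3: unify g ~ b  [subst: {e:=List a, f:=Int} | 0 pending]
  bind g := b

Answer: e:=List a f:=Int g:=b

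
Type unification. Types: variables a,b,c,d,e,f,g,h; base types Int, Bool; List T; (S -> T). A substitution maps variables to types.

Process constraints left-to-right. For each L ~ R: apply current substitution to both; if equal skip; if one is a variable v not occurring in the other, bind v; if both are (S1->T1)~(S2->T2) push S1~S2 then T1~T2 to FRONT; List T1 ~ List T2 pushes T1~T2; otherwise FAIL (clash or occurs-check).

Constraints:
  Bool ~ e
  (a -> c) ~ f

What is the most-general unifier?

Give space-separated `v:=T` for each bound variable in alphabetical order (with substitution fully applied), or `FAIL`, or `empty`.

Answer: e:=Bool f:=(a -> c)

Derivation:
step 1: unify Bool ~ e  [subst: {-} | 1 pending]
  bind e := Bool
step 2: unify (a -> c) ~ f  [subst: {e:=Bool} | 0 pending]
  bind f := (a -> c)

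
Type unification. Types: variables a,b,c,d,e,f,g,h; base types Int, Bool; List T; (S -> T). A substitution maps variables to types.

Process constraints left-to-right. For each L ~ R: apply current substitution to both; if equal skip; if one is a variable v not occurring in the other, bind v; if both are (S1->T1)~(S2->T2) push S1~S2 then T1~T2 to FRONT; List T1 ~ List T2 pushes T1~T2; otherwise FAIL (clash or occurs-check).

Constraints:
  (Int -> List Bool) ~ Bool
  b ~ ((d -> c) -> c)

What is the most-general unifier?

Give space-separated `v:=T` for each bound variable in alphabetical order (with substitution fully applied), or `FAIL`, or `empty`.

Answer: FAIL

Derivation:
step 1: unify (Int -> List Bool) ~ Bool  [subst: {-} | 1 pending]
  clash: (Int -> List Bool) vs Bool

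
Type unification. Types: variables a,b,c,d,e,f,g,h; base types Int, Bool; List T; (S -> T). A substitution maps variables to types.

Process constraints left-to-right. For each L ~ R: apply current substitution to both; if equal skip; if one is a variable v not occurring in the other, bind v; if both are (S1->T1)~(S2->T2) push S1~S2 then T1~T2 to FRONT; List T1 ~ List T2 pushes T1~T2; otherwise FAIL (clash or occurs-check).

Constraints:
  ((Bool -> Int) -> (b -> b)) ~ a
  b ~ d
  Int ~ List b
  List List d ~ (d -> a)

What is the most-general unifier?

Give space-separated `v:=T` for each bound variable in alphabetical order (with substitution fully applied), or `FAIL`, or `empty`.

step 1: unify ((Bool -> Int) -> (b -> b)) ~ a  [subst: {-} | 3 pending]
  bind a := ((Bool -> Int) -> (b -> b))
step 2: unify b ~ d  [subst: {a:=((Bool -> Int) -> (b -> b))} | 2 pending]
  bind b := d
step 3: unify Int ~ List d  [subst: {a:=((Bool -> Int) -> (b -> b)), b:=d} | 1 pending]
  clash: Int vs List d

Answer: FAIL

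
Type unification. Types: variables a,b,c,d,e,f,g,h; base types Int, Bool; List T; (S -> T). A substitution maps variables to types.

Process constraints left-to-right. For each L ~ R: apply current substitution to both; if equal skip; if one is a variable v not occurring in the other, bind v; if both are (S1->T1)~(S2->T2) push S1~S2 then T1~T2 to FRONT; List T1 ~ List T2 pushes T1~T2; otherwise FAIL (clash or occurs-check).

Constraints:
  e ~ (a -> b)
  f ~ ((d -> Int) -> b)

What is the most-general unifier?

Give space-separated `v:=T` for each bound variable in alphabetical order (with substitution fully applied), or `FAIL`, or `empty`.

step 1: unify e ~ (a -> b)  [subst: {-} | 1 pending]
  bind e := (a -> b)
step 2: unify f ~ ((d -> Int) -> b)  [subst: {e:=(a -> b)} | 0 pending]
  bind f := ((d -> Int) -> b)

Answer: e:=(a -> b) f:=((d -> Int) -> b)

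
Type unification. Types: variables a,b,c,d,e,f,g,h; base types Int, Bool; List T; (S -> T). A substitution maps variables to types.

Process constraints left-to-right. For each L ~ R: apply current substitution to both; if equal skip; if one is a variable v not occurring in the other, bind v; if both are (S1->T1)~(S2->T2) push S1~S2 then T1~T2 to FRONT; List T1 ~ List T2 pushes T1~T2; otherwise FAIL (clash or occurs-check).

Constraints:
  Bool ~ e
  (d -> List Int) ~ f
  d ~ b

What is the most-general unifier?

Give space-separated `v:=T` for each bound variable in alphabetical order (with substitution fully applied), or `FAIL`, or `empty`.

step 1: unify Bool ~ e  [subst: {-} | 2 pending]
  bind e := Bool
step 2: unify (d -> List Int) ~ f  [subst: {e:=Bool} | 1 pending]
  bind f := (d -> List Int)
step 3: unify d ~ b  [subst: {e:=Bool, f:=(d -> List Int)} | 0 pending]
  bind d := b

Answer: d:=b e:=Bool f:=(b -> List Int)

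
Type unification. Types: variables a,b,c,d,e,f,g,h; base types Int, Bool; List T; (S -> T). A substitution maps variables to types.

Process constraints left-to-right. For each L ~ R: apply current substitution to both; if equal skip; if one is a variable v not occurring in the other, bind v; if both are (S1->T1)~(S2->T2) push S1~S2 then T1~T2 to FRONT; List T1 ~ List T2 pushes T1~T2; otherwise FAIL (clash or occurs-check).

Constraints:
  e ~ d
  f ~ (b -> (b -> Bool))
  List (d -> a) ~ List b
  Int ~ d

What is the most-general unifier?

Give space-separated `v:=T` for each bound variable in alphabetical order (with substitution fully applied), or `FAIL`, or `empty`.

step 1: unify e ~ d  [subst: {-} | 3 pending]
  bind e := d
step 2: unify f ~ (b -> (b -> Bool))  [subst: {e:=d} | 2 pending]
  bind f := (b -> (b -> Bool))
step 3: unify List (d -> a) ~ List b  [subst: {e:=d, f:=(b -> (b -> Bool))} | 1 pending]
  -> decompose List: push (d -> a)~b
step 4: unify (d -> a) ~ b  [subst: {e:=d, f:=(b -> (b -> Bool))} | 1 pending]
  bind b := (d -> a)
step 5: unify Int ~ d  [subst: {e:=d, f:=(b -> (b -> Bool)), b:=(d -> a)} | 0 pending]
  bind d := Int

Answer: b:=(Int -> a) d:=Int e:=Int f:=((Int -> a) -> ((Int -> a) -> Bool))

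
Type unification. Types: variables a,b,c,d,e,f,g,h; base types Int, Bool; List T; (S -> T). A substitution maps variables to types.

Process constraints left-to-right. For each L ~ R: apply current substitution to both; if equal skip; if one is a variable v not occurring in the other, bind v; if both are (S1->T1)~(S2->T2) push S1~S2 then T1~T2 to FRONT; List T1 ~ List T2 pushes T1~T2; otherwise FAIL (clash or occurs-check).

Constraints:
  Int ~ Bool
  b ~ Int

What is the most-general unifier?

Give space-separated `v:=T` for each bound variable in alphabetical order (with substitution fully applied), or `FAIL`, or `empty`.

Answer: FAIL

Derivation:
step 1: unify Int ~ Bool  [subst: {-} | 1 pending]
  clash: Int vs Bool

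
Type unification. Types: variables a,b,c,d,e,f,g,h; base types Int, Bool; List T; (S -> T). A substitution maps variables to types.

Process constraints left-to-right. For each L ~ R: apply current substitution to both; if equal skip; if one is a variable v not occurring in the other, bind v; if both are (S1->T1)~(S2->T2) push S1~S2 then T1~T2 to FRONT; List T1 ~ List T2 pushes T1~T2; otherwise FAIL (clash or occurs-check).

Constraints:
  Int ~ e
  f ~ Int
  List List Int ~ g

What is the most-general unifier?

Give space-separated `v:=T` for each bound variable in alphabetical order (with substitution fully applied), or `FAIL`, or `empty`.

step 1: unify Int ~ e  [subst: {-} | 2 pending]
  bind e := Int
step 2: unify f ~ Int  [subst: {e:=Int} | 1 pending]
  bind f := Int
step 3: unify List List Int ~ g  [subst: {e:=Int, f:=Int} | 0 pending]
  bind g := List List Int

Answer: e:=Int f:=Int g:=List List Int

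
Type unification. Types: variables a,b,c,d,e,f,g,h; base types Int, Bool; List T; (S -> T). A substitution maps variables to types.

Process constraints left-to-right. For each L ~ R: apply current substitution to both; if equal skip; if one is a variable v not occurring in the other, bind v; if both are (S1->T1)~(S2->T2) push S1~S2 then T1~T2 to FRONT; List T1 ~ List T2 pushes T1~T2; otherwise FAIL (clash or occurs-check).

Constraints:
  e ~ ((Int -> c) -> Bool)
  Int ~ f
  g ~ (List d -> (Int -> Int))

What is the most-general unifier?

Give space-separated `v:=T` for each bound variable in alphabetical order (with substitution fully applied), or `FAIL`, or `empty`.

Answer: e:=((Int -> c) -> Bool) f:=Int g:=(List d -> (Int -> Int))

Derivation:
step 1: unify e ~ ((Int -> c) -> Bool)  [subst: {-} | 2 pending]
  bind e := ((Int -> c) -> Bool)
step 2: unify Int ~ f  [subst: {e:=((Int -> c) -> Bool)} | 1 pending]
  bind f := Int
step 3: unify g ~ (List d -> (Int -> Int))  [subst: {e:=((Int -> c) -> Bool), f:=Int} | 0 pending]
  bind g := (List d -> (Int -> Int))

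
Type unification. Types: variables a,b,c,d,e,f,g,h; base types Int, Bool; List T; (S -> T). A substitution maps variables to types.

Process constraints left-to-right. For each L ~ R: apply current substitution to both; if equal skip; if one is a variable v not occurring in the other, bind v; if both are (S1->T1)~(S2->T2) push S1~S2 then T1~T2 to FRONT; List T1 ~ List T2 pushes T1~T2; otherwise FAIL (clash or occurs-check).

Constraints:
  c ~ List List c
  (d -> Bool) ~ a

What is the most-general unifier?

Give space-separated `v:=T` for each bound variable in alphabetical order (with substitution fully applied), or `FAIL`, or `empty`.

Answer: FAIL

Derivation:
step 1: unify c ~ List List c  [subst: {-} | 1 pending]
  occurs-check fail: c in List List c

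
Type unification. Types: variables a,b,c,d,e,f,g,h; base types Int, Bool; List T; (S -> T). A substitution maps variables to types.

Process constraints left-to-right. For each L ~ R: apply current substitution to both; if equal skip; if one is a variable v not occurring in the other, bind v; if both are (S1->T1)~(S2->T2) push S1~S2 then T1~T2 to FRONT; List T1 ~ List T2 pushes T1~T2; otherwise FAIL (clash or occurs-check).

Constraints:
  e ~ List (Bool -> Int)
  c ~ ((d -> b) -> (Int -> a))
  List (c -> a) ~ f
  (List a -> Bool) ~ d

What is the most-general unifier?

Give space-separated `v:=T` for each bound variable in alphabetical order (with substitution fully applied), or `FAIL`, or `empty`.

Answer: c:=(((List a -> Bool) -> b) -> (Int -> a)) d:=(List a -> Bool) e:=List (Bool -> Int) f:=List ((((List a -> Bool) -> b) -> (Int -> a)) -> a)

Derivation:
step 1: unify e ~ List (Bool -> Int)  [subst: {-} | 3 pending]
  bind e := List (Bool -> Int)
step 2: unify c ~ ((d -> b) -> (Int -> a))  [subst: {e:=List (Bool -> Int)} | 2 pending]
  bind c := ((d -> b) -> (Int -> a))
step 3: unify List (((d -> b) -> (Int -> a)) -> a) ~ f  [subst: {e:=List (Bool -> Int), c:=((d -> b) -> (Int -> a))} | 1 pending]
  bind f := List (((d -> b) -> (Int -> a)) -> a)
step 4: unify (List a -> Bool) ~ d  [subst: {e:=List (Bool -> Int), c:=((d -> b) -> (Int -> a)), f:=List (((d -> b) -> (Int -> a)) -> a)} | 0 pending]
  bind d := (List a -> Bool)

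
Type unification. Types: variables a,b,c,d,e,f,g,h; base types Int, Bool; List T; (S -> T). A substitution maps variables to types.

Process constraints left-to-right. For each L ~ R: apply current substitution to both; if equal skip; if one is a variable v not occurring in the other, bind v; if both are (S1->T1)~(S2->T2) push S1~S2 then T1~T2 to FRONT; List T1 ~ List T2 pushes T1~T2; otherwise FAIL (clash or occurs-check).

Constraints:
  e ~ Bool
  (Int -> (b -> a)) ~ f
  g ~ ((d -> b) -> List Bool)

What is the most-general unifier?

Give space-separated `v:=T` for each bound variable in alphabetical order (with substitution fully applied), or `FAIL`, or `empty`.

step 1: unify e ~ Bool  [subst: {-} | 2 pending]
  bind e := Bool
step 2: unify (Int -> (b -> a)) ~ f  [subst: {e:=Bool} | 1 pending]
  bind f := (Int -> (b -> a))
step 3: unify g ~ ((d -> b) -> List Bool)  [subst: {e:=Bool, f:=(Int -> (b -> a))} | 0 pending]
  bind g := ((d -> b) -> List Bool)

Answer: e:=Bool f:=(Int -> (b -> a)) g:=((d -> b) -> List Bool)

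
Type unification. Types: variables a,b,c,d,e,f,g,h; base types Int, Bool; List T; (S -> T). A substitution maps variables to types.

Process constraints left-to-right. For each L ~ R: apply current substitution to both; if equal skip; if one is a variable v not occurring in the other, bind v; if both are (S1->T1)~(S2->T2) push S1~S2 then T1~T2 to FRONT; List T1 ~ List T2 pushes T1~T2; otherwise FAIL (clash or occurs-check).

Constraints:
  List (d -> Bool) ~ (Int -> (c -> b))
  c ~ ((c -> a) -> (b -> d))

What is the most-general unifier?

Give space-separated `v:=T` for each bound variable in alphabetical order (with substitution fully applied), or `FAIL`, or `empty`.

step 1: unify List (d -> Bool) ~ (Int -> (c -> b))  [subst: {-} | 1 pending]
  clash: List (d -> Bool) vs (Int -> (c -> b))

Answer: FAIL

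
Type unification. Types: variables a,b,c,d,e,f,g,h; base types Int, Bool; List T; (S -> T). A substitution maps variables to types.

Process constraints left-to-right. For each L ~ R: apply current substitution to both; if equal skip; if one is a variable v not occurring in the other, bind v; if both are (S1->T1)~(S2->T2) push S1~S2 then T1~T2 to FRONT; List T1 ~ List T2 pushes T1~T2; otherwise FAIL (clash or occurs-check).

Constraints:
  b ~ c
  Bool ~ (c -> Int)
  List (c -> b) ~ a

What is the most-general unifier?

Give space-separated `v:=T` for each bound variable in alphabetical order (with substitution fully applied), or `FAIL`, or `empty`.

Answer: FAIL

Derivation:
step 1: unify b ~ c  [subst: {-} | 2 pending]
  bind b := c
step 2: unify Bool ~ (c -> Int)  [subst: {b:=c} | 1 pending]
  clash: Bool vs (c -> Int)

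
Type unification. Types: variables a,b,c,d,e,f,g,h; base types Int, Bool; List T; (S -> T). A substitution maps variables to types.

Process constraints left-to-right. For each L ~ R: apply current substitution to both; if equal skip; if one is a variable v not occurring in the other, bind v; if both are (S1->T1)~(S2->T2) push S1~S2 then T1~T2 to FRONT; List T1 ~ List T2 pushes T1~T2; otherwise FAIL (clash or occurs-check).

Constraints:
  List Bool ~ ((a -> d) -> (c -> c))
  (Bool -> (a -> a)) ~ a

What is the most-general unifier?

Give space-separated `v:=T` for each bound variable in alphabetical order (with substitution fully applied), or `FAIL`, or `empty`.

Answer: FAIL

Derivation:
step 1: unify List Bool ~ ((a -> d) -> (c -> c))  [subst: {-} | 1 pending]
  clash: List Bool vs ((a -> d) -> (c -> c))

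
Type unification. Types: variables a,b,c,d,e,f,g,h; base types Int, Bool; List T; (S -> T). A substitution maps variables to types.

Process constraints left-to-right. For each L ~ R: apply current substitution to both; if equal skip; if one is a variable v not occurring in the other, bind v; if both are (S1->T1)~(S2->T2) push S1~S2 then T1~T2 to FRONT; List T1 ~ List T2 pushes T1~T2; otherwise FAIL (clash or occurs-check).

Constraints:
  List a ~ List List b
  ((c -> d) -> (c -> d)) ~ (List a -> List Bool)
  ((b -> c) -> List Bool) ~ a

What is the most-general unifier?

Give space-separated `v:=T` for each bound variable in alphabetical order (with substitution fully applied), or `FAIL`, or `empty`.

step 1: unify List a ~ List List b  [subst: {-} | 2 pending]
  -> decompose List: push a~List b
step 2: unify a ~ List b  [subst: {-} | 2 pending]
  bind a := List b
step 3: unify ((c -> d) -> (c -> d)) ~ (List List b -> List Bool)  [subst: {a:=List b} | 1 pending]
  -> decompose arrow: push (c -> d)~List List b, (c -> d)~List Bool
step 4: unify (c -> d) ~ List List b  [subst: {a:=List b} | 2 pending]
  clash: (c -> d) vs List List b

Answer: FAIL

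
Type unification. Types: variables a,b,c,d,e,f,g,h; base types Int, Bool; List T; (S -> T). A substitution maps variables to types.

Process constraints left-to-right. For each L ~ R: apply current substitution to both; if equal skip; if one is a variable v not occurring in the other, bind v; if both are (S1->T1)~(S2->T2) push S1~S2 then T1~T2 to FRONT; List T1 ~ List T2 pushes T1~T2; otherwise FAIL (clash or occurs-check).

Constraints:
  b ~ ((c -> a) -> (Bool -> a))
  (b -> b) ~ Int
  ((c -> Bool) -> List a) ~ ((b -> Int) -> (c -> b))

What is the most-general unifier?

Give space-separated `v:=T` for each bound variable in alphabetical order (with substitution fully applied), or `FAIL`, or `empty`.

step 1: unify b ~ ((c -> a) -> (Bool -> a))  [subst: {-} | 2 pending]
  bind b := ((c -> a) -> (Bool -> a))
step 2: unify (((c -> a) -> (Bool -> a)) -> ((c -> a) -> (Bool -> a))) ~ Int  [subst: {b:=((c -> a) -> (Bool -> a))} | 1 pending]
  clash: (((c -> a) -> (Bool -> a)) -> ((c -> a) -> (Bool -> a))) vs Int

Answer: FAIL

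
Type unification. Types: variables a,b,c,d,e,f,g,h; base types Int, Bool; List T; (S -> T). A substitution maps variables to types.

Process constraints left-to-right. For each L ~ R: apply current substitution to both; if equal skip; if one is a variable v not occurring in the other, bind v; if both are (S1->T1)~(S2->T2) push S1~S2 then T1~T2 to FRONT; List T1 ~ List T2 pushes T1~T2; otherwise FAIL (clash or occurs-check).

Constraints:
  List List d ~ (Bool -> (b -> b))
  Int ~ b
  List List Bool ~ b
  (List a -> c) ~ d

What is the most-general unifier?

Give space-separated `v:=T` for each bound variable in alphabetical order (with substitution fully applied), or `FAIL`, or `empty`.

step 1: unify List List d ~ (Bool -> (b -> b))  [subst: {-} | 3 pending]
  clash: List List d vs (Bool -> (b -> b))

Answer: FAIL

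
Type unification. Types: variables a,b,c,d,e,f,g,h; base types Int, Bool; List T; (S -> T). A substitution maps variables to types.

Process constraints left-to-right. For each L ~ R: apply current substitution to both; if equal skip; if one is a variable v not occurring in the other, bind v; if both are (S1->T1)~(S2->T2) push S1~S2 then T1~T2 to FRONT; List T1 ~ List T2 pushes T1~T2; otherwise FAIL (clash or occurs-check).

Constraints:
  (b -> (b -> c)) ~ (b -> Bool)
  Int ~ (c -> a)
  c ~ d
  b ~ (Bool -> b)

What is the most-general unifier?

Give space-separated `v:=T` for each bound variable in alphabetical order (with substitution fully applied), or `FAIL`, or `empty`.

Answer: FAIL

Derivation:
step 1: unify (b -> (b -> c)) ~ (b -> Bool)  [subst: {-} | 3 pending]
  -> decompose arrow: push b~b, (b -> c)~Bool
step 2: unify b ~ b  [subst: {-} | 4 pending]
  -> identical, skip
step 3: unify (b -> c) ~ Bool  [subst: {-} | 3 pending]
  clash: (b -> c) vs Bool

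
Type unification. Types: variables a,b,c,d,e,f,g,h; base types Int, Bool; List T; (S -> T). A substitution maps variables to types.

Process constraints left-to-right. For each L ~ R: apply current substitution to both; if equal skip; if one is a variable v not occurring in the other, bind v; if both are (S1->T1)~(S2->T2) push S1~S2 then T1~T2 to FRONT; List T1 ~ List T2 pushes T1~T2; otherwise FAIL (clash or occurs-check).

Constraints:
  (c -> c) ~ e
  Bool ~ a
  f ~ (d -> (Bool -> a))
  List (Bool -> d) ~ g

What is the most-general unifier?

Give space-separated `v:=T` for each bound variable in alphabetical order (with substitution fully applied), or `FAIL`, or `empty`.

Answer: a:=Bool e:=(c -> c) f:=(d -> (Bool -> Bool)) g:=List (Bool -> d)

Derivation:
step 1: unify (c -> c) ~ e  [subst: {-} | 3 pending]
  bind e := (c -> c)
step 2: unify Bool ~ a  [subst: {e:=(c -> c)} | 2 pending]
  bind a := Bool
step 3: unify f ~ (d -> (Bool -> Bool))  [subst: {e:=(c -> c), a:=Bool} | 1 pending]
  bind f := (d -> (Bool -> Bool))
step 4: unify List (Bool -> d) ~ g  [subst: {e:=(c -> c), a:=Bool, f:=(d -> (Bool -> Bool))} | 0 pending]
  bind g := List (Bool -> d)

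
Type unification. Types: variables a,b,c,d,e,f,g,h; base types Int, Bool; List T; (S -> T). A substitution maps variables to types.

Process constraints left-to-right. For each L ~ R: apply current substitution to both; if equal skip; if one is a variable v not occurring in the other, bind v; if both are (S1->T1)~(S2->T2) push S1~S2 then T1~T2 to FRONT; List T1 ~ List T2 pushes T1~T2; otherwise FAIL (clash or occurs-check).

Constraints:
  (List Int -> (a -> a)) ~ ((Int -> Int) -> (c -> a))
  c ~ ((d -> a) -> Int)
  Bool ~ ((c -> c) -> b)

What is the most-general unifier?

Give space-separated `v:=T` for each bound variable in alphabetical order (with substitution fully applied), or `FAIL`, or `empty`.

step 1: unify (List Int -> (a -> a)) ~ ((Int -> Int) -> (c -> a))  [subst: {-} | 2 pending]
  -> decompose arrow: push List Int~(Int -> Int), (a -> a)~(c -> a)
step 2: unify List Int ~ (Int -> Int)  [subst: {-} | 3 pending]
  clash: List Int vs (Int -> Int)

Answer: FAIL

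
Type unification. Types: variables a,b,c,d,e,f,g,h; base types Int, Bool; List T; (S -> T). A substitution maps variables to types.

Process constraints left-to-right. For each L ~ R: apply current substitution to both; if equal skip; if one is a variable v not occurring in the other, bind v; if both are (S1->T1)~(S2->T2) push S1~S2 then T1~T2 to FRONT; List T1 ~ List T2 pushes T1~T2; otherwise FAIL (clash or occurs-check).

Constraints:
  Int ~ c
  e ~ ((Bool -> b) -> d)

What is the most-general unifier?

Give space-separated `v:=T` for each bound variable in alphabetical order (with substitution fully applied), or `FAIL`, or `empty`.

step 1: unify Int ~ c  [subst: {-} | 1 pending]
  bind c := Int
step 2: unify e ~ ((Bool -> b) -> d)  [subst: {c:=Int} | 0 pending]
  bind e := ((Bool -> b) -> d)

Answer: c:=Int e:=((Bool -> b) -> d)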